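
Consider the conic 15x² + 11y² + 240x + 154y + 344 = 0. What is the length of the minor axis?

Group the x- and y-terms: 15(x² + 16x) + 11(y² + 14y) = -344
Complete the square: 15(x + 8)² + 11(y + 7)² = -344 + 960 + 539 = 1155
Divide by 1155: (x + 8)²/77 + (y + 7)²/105 = 1
Ellipse, center (-8, -7), major axis vertical; a² = 105, b² = 77.
b² = 77 so b = √77; the minor axis has length 2b = 2√77.

2√77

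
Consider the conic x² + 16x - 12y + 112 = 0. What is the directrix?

y = 1

Only x is squared. Complete the square in x: (x + 8)² = 12(y - 4).
Vertex (-8, 4); 4p = 12 so p = 3. Opens up.
Directrix is the horizontal line y = k − p = 4 − (3) = 1.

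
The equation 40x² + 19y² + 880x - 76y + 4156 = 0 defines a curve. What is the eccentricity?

Collect terms: 40(x² + 22x) + 19(y² - 4y) = -4156
Complete the square in x and y: 40(x + 11)² + 19(y - 2)² = -4156 + 4840 + 76 = 760
Dividing both sides by 760: (x + 11)²/19 + (y - 2)²/40 = 1
Ellipse, center (-11, 2), major axis vertical; a² = 40, b² = 19.
c² = a² - b² = 21, so c = √21.
e = c/a = √21/2√10 = √210/20.

e = √210/20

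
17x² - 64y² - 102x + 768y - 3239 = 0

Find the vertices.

17(x² - 6x) -64(y² - 12y) = 3239
Complete the square in x and y: 17(x - 3)² -64(y - 6)² = 3239 + 153 - 2304 = 1088
Divide by 1088: (x - 3)²/64 - (y - 6)²/17 = 1
Hyperbola, center (3, 6), transverse axis horizontal; a² = 64, b² = 17.
a = 8. Vertices at (h ± a, k).

(-5, 6) and (11, 6)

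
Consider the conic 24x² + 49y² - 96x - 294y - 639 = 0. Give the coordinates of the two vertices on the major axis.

(-5, 3) and (9, 3)

Group the x- and y-terms: 24(x² - 4x) + 49(y² - 6y) = 639
Completing the square gives 24(x - 2)² + 49(y - 3)² = 639 + 96 + 441 = 1176.
Divide through by 1176 to get (x - 2)²/49 + (y - 3)²/24 = 1.
Ellipse, center (2, 3), major axis horizontal; a² = 49, b² = 24.
a = 7. Vertices at (h ± a, k).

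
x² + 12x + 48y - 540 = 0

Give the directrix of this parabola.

y = 24

Only x is squared. Complete the square in x: (x + 6)² = -48(y - 12).
Vertex (-6, 12); 4p = -48 so p = -12. Opens down.
Directrix is the horizontal line y = k − p = 12 − (-12) = 24.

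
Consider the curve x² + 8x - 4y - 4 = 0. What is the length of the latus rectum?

4

Only x is squared. Complete the square in x: (x + 4)² = 4(y + 5).
Vertex (-4, -5); 4p = 4 so p = 1. Opens up.
Latus rectum length = |4p| = 4.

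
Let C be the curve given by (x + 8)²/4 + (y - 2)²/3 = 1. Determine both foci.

(-9, 2) and (-7, 2)

Center (-8, 2). The larger denominator 4 sits under the x-term, so the major axis is horizontal; a² = 4, b² = 3.
c² = a² - b² = 4 - 3 = 1, so c = 1.
Foci lie on the horizontal axis through the center: (h ± c, k).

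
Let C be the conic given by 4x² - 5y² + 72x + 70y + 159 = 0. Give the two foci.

Group the x- and y-terms: 4(x² + 18x) -5(y² - 14y) = -159
4(x + 9)² -5(y - 7)² = -159 + 324 - 245 = -80
Divide by -80: (y - 7)²/16 - (x + 9)²/20 = 1
Hyperbola, center (-9, 7), transverse axis vertical; a² = 16, b² = 20.
c² = a² + b² = 16 + 20 = 36, so c = 6.
Foci lie on the vertical axis through the center: (h, k ± c).

(-9, 1) and (-9, 13)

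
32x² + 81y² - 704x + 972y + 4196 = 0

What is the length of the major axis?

18

Group the x- and y-terms: 32(x² - 22x) + 81(y² + 12y) = -4196
Complete the square: 32(x - 11)² + 81(y + 6)² = -4196 + 3872 + 2916 = 2592
Divide through by 2592 to get (x - 11)²/81 + (y + 6)²/32 = 1.
Ellipse, center (11, -6), major axis horizontal; a² = 81, b² = 32.
a² = 81 so a = 9; the major axis has length 2a = 18.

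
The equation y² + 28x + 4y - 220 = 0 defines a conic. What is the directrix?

Only y is squared. Complete the square in y: (y + 2)² = -28(x - 8).
Vertex (8, -2); 4p = -28 so p = -7. Opens left.
Directrix is the vertical line x = h − p = 8 − (-7) = 15.

x = 15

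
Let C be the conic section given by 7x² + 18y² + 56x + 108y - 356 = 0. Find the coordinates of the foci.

Group: 7(x² + 8x) + 18(y² + 6y) = 356
Completing the square gives 7(x + 4)² + 18(y + 3)² = 356 + 112 + 162 = 630.
Divide by 630: (x + 4)²/90 + (y + 3)²/35 = 1
Ellipse, center (-4, -3), major axis horizontal; a² = 90, b² = 35.
c² = a² - b² = 90 - 35 = 55, so c = √55.
Foci lie on the horizontal axis through the center: (h ± c, k).

(-4 - √55, -3) and (-4 + √55, -3)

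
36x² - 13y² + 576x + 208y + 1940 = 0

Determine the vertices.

36(x² + 16x) -13(y² - 16y) = -1940
Completing the square gives 36(x + 8)² -13(y - 8)² = -1940 + 2304 - 832 = -468.
Dividing both sides by -468: (y - 8)²/36 - (x + 8)²/13 = 1
Hyperbola, center (-8, 8), transverse axis vertical; a² = 36, b² = 13.
a = 6. Vertices at (h, k ± a).

(-8, 2) and (-8, 14)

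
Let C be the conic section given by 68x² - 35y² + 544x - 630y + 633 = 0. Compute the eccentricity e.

Group the x- and y-terms: 68(x² + 8x) -35(y² + 18y) = -633
68(x + 4)² -35(y + 9)² = -633 + 1088 - 2835 = -2380
Divide by -2380: (y + 9)²/68 - (x + 4)²/35 = 1
Hyperbola, center (-4, -9), transverse axis vertical; a² = 68, b² = 35.
c² = a² + b² = 103, so c = √103.
e = c/a = √103/2√17 = √1751/34.

e = √1751/34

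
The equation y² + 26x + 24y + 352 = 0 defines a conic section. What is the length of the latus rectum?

26

Only y is squared. Complete the square in y: (y + 12)² = -26(x + 8).
Vertex (-8, -12); 4p = -26 so p = -13/2. Opens left.
Latus rectum length = |4p| = 26.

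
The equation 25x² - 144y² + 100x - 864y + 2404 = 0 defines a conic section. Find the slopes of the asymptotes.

5/12 and -5/12

Collect terms: 25(x² + 4x) -144(y² + 6y) = -2404
Completing the square gives 25(x + 2)² -144(y + 3)² = -2404 + 100 - 1296 = -3600.
Dividing both sides by -3600: (y + 3)²/25 - (x + 2)²/144 = 1
Hyperbola, center (-2, -3), transverse axis vertical; a² = 25, b² = 144.
For a vertical hyperbola the asymptotes have slope ±a/b.
Here that is ±5/12.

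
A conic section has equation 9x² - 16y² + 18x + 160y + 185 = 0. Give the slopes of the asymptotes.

3/4 and -3/4

Group the x- and y-terms: 9(x² + 2x) -16(y² - 10y) = -185
Complete the square in x and y: 9(x + 1)² -16(y - 5)² = -185 + 9 - 400 = -576
Dividing both sides by -576: (y - 5)²/36 - (x + 1)²/64 = 1
Hyperbola, center (-1, 5), transverse axis vertical; a² = 36, b² = 64.
For a vertical hyperbola the asymptotes have slope ±a/b.
Here that is ±6/8 = ±3/4.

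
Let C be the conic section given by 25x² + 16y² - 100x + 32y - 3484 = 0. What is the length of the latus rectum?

Rearranging, 25(x² - 4x) + 16(y² + 2y) = 3484.
Complete the square in x and y: 25(x - 2)² + 16(y + 1)² = 3484 + 100 + 16 = 3600
Dividing both sides by 3600: (x - 2)²/144 + (y + 1)²/225 = 1
Ellipse, center (2, -1), major axis vertical; a² = 225, b² = 144.
Latus rectum length = 2b²/a = 2·144/15 = 96/5.

96/5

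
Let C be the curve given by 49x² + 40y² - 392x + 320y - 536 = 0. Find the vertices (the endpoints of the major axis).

Collect terms: 49(x² - 8x) + 40(y² + 8y) = 536
49(x - 4)² + 40(y + 4)² = 536 + 784 + 640 = 1960
Dividing both sides by 1960: (x - 4)²/40 + (y + 4)²/49 = 1
Ellipse, center (4, -4), major axis vertical; a² = 49, b² = 40.
a = 7. Vertices at (h, k ± a).

(4, -11) and (4, 3)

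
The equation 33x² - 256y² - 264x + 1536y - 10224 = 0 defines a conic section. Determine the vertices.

Rearranging, 33(x² - 8x) -256(y² - 6y) = 10224.
Completing the square gives 33(x - 4)² -256(y - 3)² = 10224 + 528 - 2304 = 8448.
Dividing both sides by 8448: (x - 4)²/256 - (y - 3)²/33 = 1
Hyperbola, center (4, 3), transverse axis horizontal; a² = 256, b² = 33.
a = 16. Vertices at (h ± a, k).

(-12, 3) and (20, 3)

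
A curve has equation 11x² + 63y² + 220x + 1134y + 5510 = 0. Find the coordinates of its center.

Group: 11(x² + 20x) + 63(y² + 18y) = -5510
Completing the square gives 11(x + 10)² + 63(y + 9)² = -5510 + 1100 + 5103 = 693.
Divide by 693: (x + 10)²/63 + (y + 9)²/11 = 1
Ellipse with center (-10, -9).

(-10, -9)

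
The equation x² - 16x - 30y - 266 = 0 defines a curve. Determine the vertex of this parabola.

(8, -11)

Only x is squared. Complete the square in x: (x - 8)² = 30(y + 11).
Vertex (8, -11); 4p = 30 so p = 15/2. Opens up.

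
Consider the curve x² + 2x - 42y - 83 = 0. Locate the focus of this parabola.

(-1, 17/2)

Only x is squared. Complete the square in x: (x + 1)² = 42(y + 2).
Vertex (-1, -2); 4p = 42 so p = 21/2. Opens up.
Focus is p units from the vertex along the axis: (h, k + p).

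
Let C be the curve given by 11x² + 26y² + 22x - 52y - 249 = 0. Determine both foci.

(-1 - √15, 1) and (-1 + √15, 1)

Group the x- and y-terms: 11(x² + 2x) + 26(y² - 2y) = 249
Completing the square gives 11(x + 1)² + 26(y - 1)² = 249 + 11 + 26 = 286.
Dividing both sides by 286: (x + 1)²/26 + (y - 1)²/11 = 1
Ellipse, center (-1, 1), major axis horizontal; a² = 26, b² = 11.
c² = a² - b² = 26 - 11 = 15, so c = √15.
Foci lie on the horizontal axis through the center: (h ± c, k).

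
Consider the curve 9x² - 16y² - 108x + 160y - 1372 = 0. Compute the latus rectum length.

Group the x- and y-terms: 9(x² - 12x) -16(y² - 10y) = 1372
Complete the square in x and y: 9(x - 6)² -16(y - 5)² = 1372 + 324 - 400 = 1296
Divide by 1296: (x - 6)²/144 - (y - 5)²/81 = 1
Hyperbola, center (6, 5), transverse axis horizontal; a² = 144, b² = 81.
Latus rectum length = 2b²/a = 2·81/12 = 27/2.

27/2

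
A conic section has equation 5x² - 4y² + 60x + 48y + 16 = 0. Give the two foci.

(-9, 6) and (-3, 6)

Group the x- and y-terms: 5(x² + 12x) -4(y² - 12y) = -16
Complete the square: 5(x + 6)² -4(y - 6)² = -16 + 180 - 144 = 20
Dividing both sides by 20: (x + 6)²/4 - (y - 6)²/5 = 1
Hyperbola, center (-6, 6), transverse axis horizontal; a² = 4, b² = 5.
c² = a² + b² = 4 + 5 = 9, so c = 3.
Foci lie on the horizontal axis through the center: (h ± c, k).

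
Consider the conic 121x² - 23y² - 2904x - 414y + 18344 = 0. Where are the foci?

Rearranging, 121(x² - 24x) -23(y² + 18y) = -18344.
Complete the square in x and y: 121(x - 12)² -23(y + 9)² = -18344 + 17424 - 1863 = -2783
Divide through by -2783 to get (y + 9)²/121 - (x - 12)²/23 = 1.
Hyperbola, center (12, -9), transverse axis vertical; a² = 121, b² = 23.
c² = a² + b² = 121 + 23 = 144, so c = 12.
Foci lie on the vertical axis through the center: (h, k ± c).

(12, -21) and (12, 3)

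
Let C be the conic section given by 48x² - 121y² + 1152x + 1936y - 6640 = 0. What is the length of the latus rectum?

96/11

Group: 48(x² + 24x) -121(y² - 16y) = 6640
Complete the square: 48(x + 12)² -121(y - 8)² = 6640 + 6912 - 7744 = 5808
Dividing both sides by 5808: (x + 12)²/121 - (y - 8)²/48 = 1
Hyperbola, center (-12, 8), transverse axis horizontal; a² = 121, b² = 48.
Latus rectum length = 2b²/a = 2·48/11 = 96/11.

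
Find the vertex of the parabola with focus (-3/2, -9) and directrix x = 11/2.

(2, -9)

The vertex is the midpoint between the focus and the directrix along the axis of symmetry.
Axis is horizontal (directrix is vertical). Vertex x-coordinate = (-3/2 + 11/2)/2 = 2; y-coordinate = -9.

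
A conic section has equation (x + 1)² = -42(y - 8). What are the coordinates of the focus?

(-1, -5/2)

Vertex (-1, 8); 4p = -42 so p = -21/2. Opens down.
Focus is p units from the vertex along the axis: (h, k + p).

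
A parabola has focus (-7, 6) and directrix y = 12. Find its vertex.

The vertex is the midpoint between the focus and the directrix along the axis of symmetry.
Axis is vertical (directrix is horizontal). Vertex y-coordinate = (6 + 12)/2 = 9; x-coordinate = -7.

(-7, 9)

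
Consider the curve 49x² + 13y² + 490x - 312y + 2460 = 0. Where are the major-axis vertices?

Collect terms: 49(x² + 10x) + 13(y² - 24y) = -2460
Completing the square gives 49(x + 5)² + 13(y - 12)² = -2460 + 1225 + 1872 = 637.
Divide by 637: (x + 5)²/13 + (y - 12)²/49 = 1
Ellipse, center (-5, 12), major axis vertical; a² = 49, b² = 13.
a = 7. Vertices at (h, k ± a).

(-5, 5) and (-5, 19)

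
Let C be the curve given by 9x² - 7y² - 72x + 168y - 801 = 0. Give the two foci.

Rearranging, 9(x² - 8x) -7(y² - 24y) = 801.
9(x - 4)² -7(y - 12)² = 801 + 144 - 1008 = -63
Divide through by -63 to get (y - 12)²/9 - (x - 4)²/7 = 1.
Hyperbola, center (4, 12), transverse axis vertical; a² = 9, b² = 7.
c² = a² + b² = 9 + 7 = 16, so c = 4.
Foci lie on the vertical axis through the center: (h, k ± c).

(4, 8) and (4, 16)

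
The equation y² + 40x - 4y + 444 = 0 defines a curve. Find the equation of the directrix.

x = -1

Only y is squared. Complete the square in y: (y - 2)² = -40(x + 11).
Vertex (-11, 2); 4p = -40 so p = -10. Opens left.
Directrix is the vertical line x = h − p = -11 − (-10) = -1.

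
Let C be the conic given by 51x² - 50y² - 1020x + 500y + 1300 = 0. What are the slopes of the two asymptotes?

√102/10 and -√102/10

51(x² - 20x) -50(y² - 10y) = -1300
Completing the square gives 51(x - 10)² -50(y - 5)² = -1300 + 5100 - 1250 = 2550.
Dividing both sides by 2550: (x - 10)²/50 - (y - 5)²/51 = 1
Hyperbola, center (10, 5), transverse axis horizontal; a² = 50, b² = 51.
For a horizontal hyperbola the asymptotes have slope ±b/a.
Here that is ±√51/5√2 = ±√102/10.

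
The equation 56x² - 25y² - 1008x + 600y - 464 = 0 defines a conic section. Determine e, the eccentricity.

e = 9/5

Collect terms: 56(x² - 18x) -25(y² - 24y) = 464
Complete the square: 56(x - 9)² -25(y - 12)² = 464 + 4536 - 3600 = 1400
Divide through by 1400 to get (x - 9)²/25 - (y - 12)²/56 = 1.
Hyperbola, center (9, 12), transverse axis horizontal; a² = 25, b² = 56.
c² = a² + b² = 81, so c = 9.
e = c/a = 9/5.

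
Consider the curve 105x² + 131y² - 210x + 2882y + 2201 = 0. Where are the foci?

(1 - √26, -11) and (1 + √26, -11)

Group: 105(x² - 2x) + 131(y² + 22y) = -2201
Complete the square: 105(x - 1)² + 131(y + 11)² = -2201 + 105 + 15851 = 13755
Divide through by 13755 to get (x - 1)²/131 + (y + 11)²/105 = 1.
Ellipse, center (1, -11), major axis horizontal; a² = 131, b² = 105.
c² = a² - b² = 131 - 105 = 26, so c = √26.
Foci lie on the horizontal axis through the center: (h ± c, k).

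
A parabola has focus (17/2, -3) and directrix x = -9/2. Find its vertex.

The vertex is the midpoint between the focus and the directrix along the axis of symmetry.
Axis is horizontal (directrix is vertical). Vertex x-coordinate = (17/2 + (-9/2))/2 = 2; y-coordinate = -3.

(2, -3)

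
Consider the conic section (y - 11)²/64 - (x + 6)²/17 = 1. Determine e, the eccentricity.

e = 9/8

Center (-6, 11). The positive term is the y-term, so the transverse axis is vertical; a² = 64, b² = 17.
c² = a² + b² = 81, so c = 9.
e = c/a = 9/8.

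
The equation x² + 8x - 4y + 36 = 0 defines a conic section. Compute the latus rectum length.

Only x is squared. Complete the square in x: (x + 4)² = 4(y - 5).
Vertex (-4, 5); 4p = 4 so p = 1. Opens up.
Latus rectum length = |4p| = 4.

4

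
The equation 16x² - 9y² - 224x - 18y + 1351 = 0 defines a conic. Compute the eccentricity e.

Rearranging, 16(x² - 14x) -9(y² + 2y) = -1351.
Completing the square gives 16(x - 7)² -9(y + 1)² = -1351 + 784 - 9 = -576.
Dividing both sides by -576: (y + 1)²/64 - (x - 7)²/36 = 1
Hyperbola, center (7, -1), transverse axis vertical; a² = 64, b² = 36.
c² = a² + b² = 100, so c = 10.
e = c/a = 10/8 = 5/4.

e = 5/4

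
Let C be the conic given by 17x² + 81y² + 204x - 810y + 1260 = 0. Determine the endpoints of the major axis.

(-15, 5) and (3, 5)

Group: 17(x² + 12x) + 81(y² - 10y) = -1260
Completing the square gives 17(x + 6)² + 81(y - 5)² = -1260 + 612 + 2025 = 1377.
Divide by 1377: (x + 6)²/81 + (y - 5)²/17 = 1
Ellipse, center (-6, 5), major axis horizontal; a² = 81, b² = 17.
a = 9. Vertices at (h ± a, k).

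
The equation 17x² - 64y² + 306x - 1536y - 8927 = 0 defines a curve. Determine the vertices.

Collect terms: 17(x² + 18x) -64(y² + 24y) = 8927
Complete the square: 17(x + 9)² -64(y + 12)² = 8927 + 1377 - 9216 = 1088
Divide through by 1088 to get (x + 9)²/64 - (y + 12)²/17 = 1.
Hyperbola, center (-9, -12), transverse axis horizontal; a² = 64, b² = 17.
a = 8. Vertices at (h ± a, k).

(-17, -12) and (-1, -12)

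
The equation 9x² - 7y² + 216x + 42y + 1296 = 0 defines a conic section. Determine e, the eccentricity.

Group: 9(x² + 24x) -7(y² - 6y) = -1296
Complete the square: 9(x + 12)² -7(y - 3)² = -1296 + 1296 - 63 = -63
Divide by -63: (y - 3)²/9 - (x + 12)²/7 = 1
Hyperbola, center (-12, 3), transverse axis vertical; a² = 9, b² = 7.
c² = a² + b² = 16, so c = 4.
e = c/a = 4/3.

e = 4/3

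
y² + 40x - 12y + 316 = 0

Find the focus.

(-17, 6)

Only y is squared. Complete the square in y: (y - 6)² = -40(x + 7).
Vertex (-7, 6); 4p = -40 so p = -10. Opens left.
Focus is p units from the vertex along the axis: (h + p, k).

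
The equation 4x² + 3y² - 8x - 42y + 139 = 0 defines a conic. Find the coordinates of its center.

Collect terms: 4(x² - 2x) + 3(y² - 14y) = -139
Completing the square gives 4(x - 1)² + 3(y - 7)² = -139 + 4 + 147 = 12.
Divide through by 12 to get (x - 1)²/3 + (y - 7)²/4 = 1.
Ellipse with center (1, 7).

(1, 7)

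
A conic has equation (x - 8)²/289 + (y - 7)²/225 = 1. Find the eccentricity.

Center (8, 7). The larger denominator 289 sits under the x-term, so the major axis is horizontal; a² = 289, b² = 225.
c² = a² - b² = 64, so c = 8.
e = c/a = 8/17.

e = 8/17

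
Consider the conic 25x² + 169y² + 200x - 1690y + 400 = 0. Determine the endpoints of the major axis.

(-17, 5) and (9, 5)

25(x² + 8x) + 169(y² - 10y) = -400
Completing the square gives 25(x + 4)² + 169(y - 5)² = -400 + 400 + 4225 = 4225.
Dividing both sides by 4225: (x + 4)²/169 + (y - 5)²/25 = 1
Ellipse, center (-4, 5), major axis horizontal; a² = 169, b² = 25.
a = 13. Vertices at (h ± a, k).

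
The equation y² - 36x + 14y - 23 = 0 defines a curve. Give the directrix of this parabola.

Only y is squared. Complete the square in y: (y + 7)² = 36(x + 2).
Vertex (-2, -7); 4p = 36 so p = 9. Opens right.
Directrix is the vertical line x = h − p = -2 − (9) = -11.

x = -11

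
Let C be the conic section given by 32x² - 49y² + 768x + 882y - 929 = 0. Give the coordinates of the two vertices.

Group the x- and y-terms: 32(x² + 24x) -49(y² - 18y) = 929
Completing the square gives 32(x + 12)² -49(y - 9)² = 929 + 4608 - 3969 = 1568.
Divide through by 1568 to get (x + 12)²/49 - (y - 9)²/32 = 1.
Hyperbola, center (-12, 9), transverse axis horizontal; a² = 49, b² = 32.
a = 7. Vertices at (h ± a, k).

(-19, 9) and (-5, 9)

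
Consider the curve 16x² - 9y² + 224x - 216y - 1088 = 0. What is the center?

(-7, -12)

16(x² + 14x) -9(y² + 24y) = 1088
16(x + 7)² -9(y + 12)² = 1088 + 784 - 1296 = 576
Dividing both sides by 576: (x + 7)²/36 - (y + 12)²/64 = 1
Hyperbola with center (-7, -12).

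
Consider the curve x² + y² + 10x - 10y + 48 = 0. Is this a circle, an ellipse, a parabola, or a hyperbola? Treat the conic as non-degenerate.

circle

No xy term. Coefficients of x² and y² are A = 1, C = 1.
A = C (same sign) ⇒ circle.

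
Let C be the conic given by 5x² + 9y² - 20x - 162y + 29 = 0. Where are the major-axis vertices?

Rearranging, 5(x² - 4x) + 9(y² - 18y) = -29.
Completing the square gives 5(x - 2)² + 9(y - 9)² = -29 + 20 + 729 = 720.
Dividing both sides by 720: (x - 2)²/144 + (y - 9)²/80 = 1
Ellipse, center (2, 9), major axis horizontal; a² = 144, b² = 80.
a = 12. Vertices at (h ± a, k).

(-10, 9) and (14, 9)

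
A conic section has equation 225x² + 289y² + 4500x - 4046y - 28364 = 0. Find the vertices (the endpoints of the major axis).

Rearranging, 225(x² + 20x) + 289(y² - 14y) = 28364.
225(x + 10)² + 289(y - 7)² = 28364 + 22500 + 14161 = 65025
Dividing both sides by 65025: (x + 10)²/289 + (y - 7)²/225 = 1
Ellipse, center (-10, 7), major axis horizontal; a² = 289, b² = 225.
a = 17. Vertices at (h ± a, k).

(-27, 7) and (7, 7)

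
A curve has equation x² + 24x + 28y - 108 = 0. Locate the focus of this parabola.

(-12, 2)

Only x is squared. Complete the square in x: (x + 12)² = -28(y - 9).
Vertex (-12, 9); 4p = -28 so p = -7. Opens down.
Focus is p units from the vertex along the axis: (h, k + p).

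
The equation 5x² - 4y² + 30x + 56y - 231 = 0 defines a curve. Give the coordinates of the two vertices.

Group: 5(x² + 6x) -4(y² - 14y) = 231
Complete the square: 5(x + 3)² -4(y - 7)² = 231 + 45 - 196 = 80
Divide by 80: (x + 3)²/16 - (y - 7)²/20 = 1
Hyperbola, center (-3, 7), transverse axis horizontal; a² = 16, b² = 20.
a = 4. Vertices at (h ± a, k).

(-7, 7) and (1, 7)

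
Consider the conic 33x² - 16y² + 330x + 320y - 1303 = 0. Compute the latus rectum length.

Group the x- and y-terms: 33(x² + 10x) -16(y² - 20y) = 1303
Complete the square in x and y: 33(x + 5)² -16(y - 10)² = 1303 + 825 - 1600 = 528
Dividing both sides by 528: (x + 5)²/16 - (y - 10)²/33 = 1
Hyperbola, center (-5, 10), transverse axis horizontal; a² = 16, b² = 33.
Latus rectum length = 2b²/a = 2·33/4 = 33/2.

33/2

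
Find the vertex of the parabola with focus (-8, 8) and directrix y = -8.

(-8, 0)

The vertex is the midpoint between the focus and the directrix along the axis of symmetry.
Axis is vertical (directrix is horizontal). Vertex y-coordinate = (8 + (-8))/2 = 0; x-coordinate = -8.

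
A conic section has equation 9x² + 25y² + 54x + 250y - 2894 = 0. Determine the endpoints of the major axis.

Group: 9(x² + 6x) + 25(y² + 10y) = 2894
9(x + 3)² + 25(y + 5)² = 2894 + 81 + 625 = 3600
Divide through by 3600 to get (x + 3)²/400 + (y + 5)²/144 = 1.
Ellipse, center (-3, -5), major axis horizontal; a² = 400, b² = 144.
a = 20. Vertices at (h ± a, k).

(-23, -5) and (17, -5)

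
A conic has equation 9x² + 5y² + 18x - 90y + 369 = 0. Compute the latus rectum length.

Collect terms: 9(x² + 2x) + 5(y² - 18y) = -369
Complete the square in x and y: 9(x + 1)² + 5(y - 9)² = -369 + 9 + 405 = 45
Divide through by 45 to get (x + 1)²/5 + (y - 9)²/9 = 1.
Ellipse, center (-1, 9), major axis vertical; a² = 9, b² = 5.
Latus rectum length = 2b²/a = 2·5/3 = 10/3.

10/3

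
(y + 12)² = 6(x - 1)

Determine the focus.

(5/2, -12)

Vertex (1, -12); 4p = 6 so p = 3/2. Opens right.
Focus is p units from the vertex along the axis: (h + p, k).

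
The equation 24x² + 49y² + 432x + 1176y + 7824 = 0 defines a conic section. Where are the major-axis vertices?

(-16, -12) and (-2, -12)

Rearranging, 24(x² + 18x) + 49(y² + 24y) = -7824.
Complete the square: 24(x + 9)² + 49(y + 12)² = -7824 + 1944 + 7056 = 1176
Dividing both sides by 1176: (x + 9)²/49 + (y + 12)²/24 = 1
Ellipse, center (-9, -12), major axis horizontal; a² = 49, b² = 24.
a = 7. Vertices at (h ± a, k).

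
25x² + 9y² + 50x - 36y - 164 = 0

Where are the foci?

Group the x- and y-terms: 25(x² + 2x) + 9(y² - 4y) = 164
Complete the square: 25(x + 1)² + 9(y - 2)² = 164 + 25 + 36 = 225
Divide through by 225 to get (x + 1)²/9 + (y - 2)²/25 = 1.
Ellipse, center (-1, 2), major axis vertical; a² = 25, b² = 9.
c² = a² - b² = 25 - 9 = 16, so c = 4.
Foci lie on the vertical axis through the center: (h, k ± c).

(-1, -2) and (-1, 6)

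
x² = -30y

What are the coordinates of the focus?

(0, -15/2)

Vertex (0, 0); 4p = -30 so p = -15/2. Opens down.
Focus is p units from the vertex along the axis: (h, k + p).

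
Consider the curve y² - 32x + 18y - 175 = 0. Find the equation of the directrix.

Only y is squared. Complete the square in y: (y + 9)² = 32(x + 8).
Vertex (-8, -9); 4p = 32 so p = 8. Opens right.
Directrix is the vertical line x = h − p = -8 − (8) = -16.

x = -16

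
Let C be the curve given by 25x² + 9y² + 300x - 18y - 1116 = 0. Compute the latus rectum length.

Group the x- and y-terms: 25(x² + 12x) + 9(y² - 2y) = 1116
25(x + 6)² + 9(y - 1)² = 1116 + 900 + 9 = 2025
Divide by 2025: (x + 6)²/81 + (y - 1)²/225 = 1
Ellipse, center (-6, 1), major axis vertical; a² = 225, b² = 81.
Latus rectum length = 2b²/a = 2·81/15 = 54/5.

54/5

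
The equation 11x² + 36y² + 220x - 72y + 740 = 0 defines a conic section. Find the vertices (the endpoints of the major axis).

(-16, 1) and (-4, 1)

11(x² + 20x) + 36(y² - 2y) = -740
11(x + 10)² + 36(y - 1)² = -740 + 1100 + 36 = 396
Divide through by 396 to get (x + 10)²/36 + (y - 1)²/11 = 1.
Ellipse, center (-10, 1), major axis horizontal; a² = 36, b² = 11.
a = 6. Vertices at (h ± a, k).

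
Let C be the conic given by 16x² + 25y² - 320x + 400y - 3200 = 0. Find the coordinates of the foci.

Group the x- and y-terms: 16(x² - 20x) + 25(y² + 16y) = 3200
Complete the square in x and y: 16(x - 10)² + 25(y + 8)² = 3200 + 1600 + 1600 = 6400
Dividing both sides by 6400: (x - 10)²/400 + (y + 8)²/256 = 1
Ellipse, center (10, -8), major axis horizontal; a² = 400, b² = 256.
c² = a² - b² = 400 - 256 = 144, so c = 12.
Foci lie on the horizontal axis through the center: (h ± c, k).

(-2, -8) and (22, -8)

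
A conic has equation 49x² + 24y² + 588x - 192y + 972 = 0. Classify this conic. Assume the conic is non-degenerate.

No xy term. Coefficients of x² and y² are A = 49, C = 24.
A and C have the same sign but A ≠ C ⇒ ellipse.

ellipse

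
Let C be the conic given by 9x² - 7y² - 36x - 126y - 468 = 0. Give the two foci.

Collect terms: 9(x² - 4x) -7(y² + 18y) = 468
Complete the square in x and y: 9(x - 2)² -7(y + 9)² = 468 + 36 - 567 = -63
Divide by -63: (y + 9)²/9 - (x - 2)²/7 = 1
Hyperbola, center (2, -9), transverse axis vertical; a² = 9, b² = 7.
c² = a² + b² = 9 + 7 = 16, so c = 4.
Foci lie on the vertical axis through the center: (h, k ± c).

(2, -13) and (2, -5)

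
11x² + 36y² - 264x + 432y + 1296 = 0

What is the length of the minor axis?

4√11

11(x² - 24x) + 36(y² + 12y) = -1296
Complete the square in x and y: 11(x - 12)² + 36(y + 6)² = -1296 + 1584 + 1296 = 1584
Divide through by 1584 to get (x - 12)²/144 + (y + 6)²/44 = 1.
Ellipse, center (12, -6), major axis horizontal; a² = 144, b² = 44.
b² = 44 so b = 2√11; the minor axis has length 2b = 4√11.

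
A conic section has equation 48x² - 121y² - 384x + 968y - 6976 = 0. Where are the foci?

(-9, 4) and (17, 4)

Group the x- and y-terms: 48(x² - 8x) -121(y² - 8y) = 6976
48(x - 4)² -121(y - 4)² = 6976 + 768 - 1936 = 5808
Dividing both sides by 5808: (x - 4)²/121 - (y - 4)²/48 = 1
Hyperbola, center (4, 4), transverse axis horizontal; a² = 121, b² = 48.
c² = a² + b² = 121 + 48 = 169, so c = 13.
Foci lie on the horizontal axis through the center: (h ± c, k).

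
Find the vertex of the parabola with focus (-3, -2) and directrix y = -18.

(-3, -10)

The vertex is the midpoint between the focus and the directrix along the axis of symmetry.
Axis is vertical (directrix is horizontal). Vertex y-coordinate = (-2 + (-18))/2 = -10; x-coordinate = -3.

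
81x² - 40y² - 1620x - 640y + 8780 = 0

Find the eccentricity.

e = 11/9

81(x² - 20x) -40(y² + 16y) = -8780
Complete the square in x and y: 81(x - 10)² -40(y + 8)² = -8780 + 8100 - 2560 = -3240
Divide by -3240: (y + 8)²/81 - (x - 10)²/40 = 1
Hyperbola, center (10, -8), transverse axis vertical; a² = 81, b² = 40.
c² = a² + b² = 121, so c = 11.
e = c/a = 11/9.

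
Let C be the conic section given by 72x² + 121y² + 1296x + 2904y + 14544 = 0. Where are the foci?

(-16, -12) and (-2, -12)

72(x² + 18x) + 121(y² + 24y) = -14544
Complete the square: 72(x + 9)² + 121(y + 12)² = -14544 + 5832 + 17424 = 8712
Divide by 8712: (x + 9)²/121 + (y + 12)²/72 = 1
Ellipse, center (-9, -12), major axis horizontal; a² = 121, b² = 72.
c² = a² - b² = 121 - 72 = 49, so c = 7.
Foci lie on the horizontal axis through the center: (h ± c, k).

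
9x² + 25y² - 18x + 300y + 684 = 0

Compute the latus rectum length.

Group: 9(x² - 2x) + 25(y² + 12y) = -684
Complete the square in x and y: 9(x - 1)² + 25(y + 6)² = -684 + 9 + 900 = 225
Divide by 225: (x - 1)²/25 + (y + 6)²/9 = 1
Ellipse, center (1, -6), major axis horizontal; a² = 25, b² = 9.
Latus rectum length = 2b²/a = 2·9/5 = 18/5.

18/5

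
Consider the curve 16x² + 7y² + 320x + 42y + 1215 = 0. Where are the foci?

(-10, -9) and (-10, 3)

Group the x- and y-terms: 16(x² + 20x) + 7(y² + 6y) = -1215
Completing the square gives 16(x + 10)² + 7(y + 3)² = -1215 + 1600 + 63 = 448.
Divide by 448: (x + 10)²/28 + (y + 3)²/64 = 1
Ellipse, center (-10, -3), major axis vertical; a² = 64, b² = 28.
c² = a² - b² = 64 - 28 = 36, so c = 6.
Foci lie on the vertical axis through the center: (h, k ± c).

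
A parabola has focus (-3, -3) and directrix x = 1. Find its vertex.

(-1, -3)

The vertex is the midpoint between the focus and the directrix along the axis of symmetry.
Axis is horizontal (directrix is vertical). Vertex x-coordinate = (-3 + 1)/2 = -1; y-coordinate = -3.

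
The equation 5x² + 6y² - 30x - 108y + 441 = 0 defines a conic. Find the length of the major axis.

Rearranging, 5(x² - 6x) + 6(y² - 18y) = -441.
Completing the square gives 5(x - 3)² + 6(y - 9)² = -441 + 45 + 486 = 90.
Divide by 90: (x - 3)²/18 + (y - 9)²/15 = 1
Ellipse, center (3, 9), major axis horizontal; a² = 18, b² = 15.
a² = 18 so a = 3√2; the major axis has length 2a = 6√2.

6√2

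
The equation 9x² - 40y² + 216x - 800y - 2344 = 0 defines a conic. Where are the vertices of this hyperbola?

Group the x- and y-terms: 9(x² + 24x) -40(y² + 20y) = 2344
9(x + 12)² -40(y + 10)² = 2344 + 1296 - 4000 = -360
Divide by -360: (y + 10)²/9 - (x + 12)²/40 = 1
Hyperbola, center (-12, -10), transverse axis vertical; a² = 9, b² = 40.
a = 3. Vertices at (h, k ± a).

(-12, -13) and (-12, -7)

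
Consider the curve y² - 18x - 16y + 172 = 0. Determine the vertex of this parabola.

(6, 8)

Only y is squared. Complete the square in y: (y - 8)² = 18(x - 6).
Vertex (6, 8); 4p = 18 so p = 9/2. Opens right.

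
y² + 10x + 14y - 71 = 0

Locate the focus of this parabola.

Only y is squared. Complete the square in y: (y + 7)² = -10(x - 12).
Vertex (12, -7); 4p = -10 so p = -5/2. Opens left.
Focus is p units from the vertex along the axis: (h + p, k).

(19/2, -7)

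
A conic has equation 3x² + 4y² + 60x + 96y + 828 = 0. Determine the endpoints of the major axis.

(-14, -12) and (-6, -12)

Collect terms: 3(x² + 20x) + 4(y² + 24y) = -828
Completing the square gives 3(x + 10)² + 4(y + 12)² = -828 + 300 + 576 = 48.
Divide through by 48 to get (x + 10)²/16 + (y + 12)²/12 = 1.
Ellipse, center (-10, -12), major axis horizontal; a² = 16, b² = 12.
a = 4. Vertices at (h ± a, k).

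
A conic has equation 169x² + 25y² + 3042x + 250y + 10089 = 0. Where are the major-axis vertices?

(-9, -18) and (-9, 8)

Collect terms: 169(x² + 18x) + 25(y² + 10y) = -10089
169(x + 9)² + 25(y + 5)² = -10089 + 13689 + 625 = 4225
Divide through by 4225 to get (x + 9)²/25 + (y + 5)²/169 = 1.
Ellipse, center (-9, -5), major axis vertical; a² = 169, b² = 25.
a = 13. Vertices at (h, k ± a).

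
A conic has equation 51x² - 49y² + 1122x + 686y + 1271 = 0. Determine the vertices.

(-18, 7) and (-4, 7)

Group the x- and y-terms: 51(x² + 22x) -49(y² - 14y) = -1271
Complete the square in x and y: 51(x + 11)² -49(y - 7)² = -1271 + 6171 - 2401 = 2499
Divide through by 2499 to get (x + 11)²/49 - (y - 7)²/51 = 1.
Hyperbola, center (-11, 7), transverse axis horizontal; a² = 49, b² = 51.
a = 7. Vertices at (h ± a, k).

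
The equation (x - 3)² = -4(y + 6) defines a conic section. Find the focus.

(3, -7)

Vertex (3, -6); 4p = -4 so p = -1. Opens down.
Focus is p units from the vertex along the axis: (h, k + p).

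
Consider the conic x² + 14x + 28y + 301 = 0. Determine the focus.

(-7, -16)

Only x is squared. Complete the square in x: (x + 7)² = -28(y + 9).
Vertex (-7, -9); 4p = -28 so p = -7. Opens down.
Focus is p units from the vertex along the axis: (h, k + p).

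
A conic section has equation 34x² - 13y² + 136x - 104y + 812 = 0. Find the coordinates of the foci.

(-2, -4 - √94) and (-2, -4 + √94)

34(x² + 4x) -13(y² + 8y) = -812
Completing the square gives 34(x + 2)² -13(y + 4)² = -812 + 136 - 208 = -884.
Divide by -884: (y + 4)²/68 - (x + 2)²/26 = 1
Hyperbola, center (-2, -4), transverse axis vertical; a² = 68, b² = 26.
c² = a² + b² = 68 + 26 = 94, so c = √94.
Foci lie on the vertical axis through the center: (h, k ± c).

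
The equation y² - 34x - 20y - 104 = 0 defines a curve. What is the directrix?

Only y is squared. Complete the square in y: (y - 10)² = 34(x + 6).
Vertex (-6, 10); 4p = 34 so p = 17/2. Opens right.
Directrix is the vertical line x = h − p = -6 − (17/2) = -29/2.

x = -29/2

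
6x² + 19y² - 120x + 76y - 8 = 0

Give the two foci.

Collect terms: 6(x² - 20x) + 19(y² + 4y) = 8
Completing the square gives 6(x - 10)² + 19(y + 2)² = 8 + 600 + 76 = 684.
Dividing both sides by 684: (x - 10)²/114 + (y + 2)²/36 = 1
Ellipse, center (10, -2), major axis horizontal; a² = 114, b² = 36.
c² = a² - b² = 114 - 36 = 78, so c = √78.
Foci lie on the horizontal axis through the center: (h ± c, k).

(10 - √78, -2) and (10 + √78, -2)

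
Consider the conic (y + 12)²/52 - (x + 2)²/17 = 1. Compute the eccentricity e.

e = √897/26

Center (-2, -12). The positive term is the y-term, so the transverse axis is vertical; a² = 52, b² = 17.
c² = a² + b² = 69, so c = √69.
e = c/a = √69/2√13 = √897/26.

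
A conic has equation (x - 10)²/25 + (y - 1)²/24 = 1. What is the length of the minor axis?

Center (10, 1). The larger denominator 25 sits under the x-term, so the major axis is horizontal; a² = 25, b² = 24.
b² = 24 so b = 2√6; the minor axis has length 2b = 4√6.

4√6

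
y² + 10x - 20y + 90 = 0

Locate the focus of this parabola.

(-3/2, 10)

Only y is squared. Complete the square in y: (y - 10)² = -10(x - 1).
Vertex (1, 10); 4p = -10 so p = -5/2. Opens left.
Focus is p units from the vertex along the axis: (h + p, k).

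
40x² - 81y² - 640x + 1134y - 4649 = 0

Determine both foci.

Rearranging, 40(x² - 16x) -81(y² - 14y) = 4649.
Complete the square in x and y: 40(x - 8)² -81(y - 7)² = 4649 + 2560 - 3969 = 3240
Divide by 3240: (x - 8)²/81 - (y - 7)²/40 = 1
Hyperbola, center (8, 7), transverse axis horizontal; a² = 81, b² = 40.
c² = a² + b² = 81 + 40 = 121, so c = 11.
Foci lie on the horizontal axis through the center: (h ± c, k).

(-3, 7) and (19, 7)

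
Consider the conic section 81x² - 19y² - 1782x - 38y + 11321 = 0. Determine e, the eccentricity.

e = 10/9

81(x² - 22x) -19(y² + 2y) = -11321
81(x - 11)² -19(y + 1)² = -11321 + 9801 - 19 = -1539
Divide by -1539: (y + 1)²/81 - (x - 11)²/19 = 1
Hyperbola, center (11, -1), transverse axis vertical; a² = 81, b² = 19.
c² = a² + b² = 100, so c = 10.
e = c/a = 10/9.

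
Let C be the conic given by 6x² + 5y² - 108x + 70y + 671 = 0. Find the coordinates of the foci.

Group the x- and y-terms: 6(x² - 18x) + 5(y² + 14y) = -671
Completing the square gives 6(x - 9)² + 5(y + 7)² = -671 + 486 + 245 = 60.
Divide by 60: (x - 9)²/10 + (y + 7)²/12 = 1
Ellipse, center (9, -7), major axis vertical; a² = 12, b² = 10.
c² = a² - b² = 12 - 10 = 2, so c = √2.
Foci lie on the vertical axis through the center: (h, k ± c).

(9, -7 - √2) and (9, -7 + √2)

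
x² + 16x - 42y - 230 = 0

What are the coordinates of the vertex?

(-8, -7)

Only x is squared. Complete the square in x: (x + 8)² = 42(y + 7).
Vertex (-8, -7); 4p = 42 so p = 21/2. Opens up.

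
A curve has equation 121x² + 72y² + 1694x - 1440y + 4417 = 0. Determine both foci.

(-7, 3) and (-7, 17)

121(x² + 14x) + 72(y² - 20y) = -4417
Complete the square in x and y: 121(x + 7)² + 72(y - 10)² = -4417 + 5929 + 7200 = 8712
Divide through by 8712 to get (x + 7)²/72 + (y - 10)²/121 = 1.
Ellipse, center (-7, 10), major axis vertical; a² = 121, b² = 72.
c² = a² - b² = 121 - 72 = 49, so c = 7.
Foci lie on the vertical axis through the center: (h, k ± c).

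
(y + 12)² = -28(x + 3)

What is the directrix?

x = 4

Vertex (-3, -12); 4p = -28 so p = -7. Opens left.
Directrix is the vertical line x = h − p = -3 − (-7) = 4.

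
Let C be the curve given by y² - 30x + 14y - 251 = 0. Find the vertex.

Only y is squared. Complete the square in y: (y + 7)² = 30(x + 10).
Vertex (-10, -7); 4p = 30 so p = 15/2. Opens right.

(-10, -7)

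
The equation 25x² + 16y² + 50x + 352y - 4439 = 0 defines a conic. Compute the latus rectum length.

128/5

Group the x- and y-terms: 25(x² + 2x) + 16(y² + 22y) = 4439
25(x + 1)² + 16(y + 11)² = 4439 + 25 + 1936 = 6400
Dividing both sides by 6400: (x + 1)²/256 + (y + 11)²/400 = 1
Ellipse, center (-1, -11), major axis vertical; a² = 400, b² = 256.
Latus rectum length = 2b²/a = 2·256/20 = 128/5.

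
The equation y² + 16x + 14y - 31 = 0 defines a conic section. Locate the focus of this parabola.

(1, -7)

Only y is squared. Complete the square in y: (y + 7)² = -16(x - 5).
Vertex (5, -7); 4p = -16 so p = -4. Opens left.
Focus is p units from the vertex along the axis: (h + p, k).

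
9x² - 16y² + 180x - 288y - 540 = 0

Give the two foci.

(-15, -9) and (-5, -9)

Rearranging, 9(x² + 20x) -16(y² + 18y) = 540.
Completing the square gives 9(x + 10)² -16(y + 9)² = 540 + 900 - 1296 = 144.
Divide by 144: (x + 10)²/16 - (y + 9)²/9 = 1
Hyperbola, center (-10, -9), transverse axis horizontal; a² = 16, b² = 9.
c² = a² + b² = 16 + 9 = 25, so c = 5.
Foci lie on the horizontal axis through the center: (h ± c, k).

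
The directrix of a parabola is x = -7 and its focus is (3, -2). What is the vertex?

(-2, -2)

The vertex is the midpoint between the focus and the directrix along the axis of symmetry.
Axis is horizontal (directrix is vertical). Vertex x-coordinate = (3 + (-7))/2 = -2; y-coordinate = -2.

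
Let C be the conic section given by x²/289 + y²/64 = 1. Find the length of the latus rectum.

128/17

Center (0, 0). The larger denominator 289 sits under the x-term, so the major axis is horizontal; a² = 289, b² = 64.
Latus rectum length = 2b²/a = 2·64/17 = 128/17.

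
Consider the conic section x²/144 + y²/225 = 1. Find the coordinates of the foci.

(0, -9) and (0, 9)

Center (0, 0). The larger denominator 225 sits under the y-term, so the major axis is vertical; a² = 225, b² = 144.
c² = a² - b² = 225 - 144 = 81, so c = 9.
Foci lie on the vertical axis through the center: (h, k ± c).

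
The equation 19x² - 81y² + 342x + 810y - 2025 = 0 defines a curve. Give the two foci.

(-19, 5) and (1, 5)

Collect terms: 19(x² + 18x) -81(y² - 10y) = 2025
Complete the square: 19(x + 9)² -81(y - 5)² = 2025 + 1539 - 2025 = 1539
Divide by 1539: (x + 9)²/81 - (y - 5)²/19 = 1
Hyperbola, center (-9, 5), transverse axis horizontal; a² = 81, b² = 19.
c² = a² + b² = 81 + 19 = 100, so c = 10.
Foci lie on the horizontal axis through the center: (h ± c, k).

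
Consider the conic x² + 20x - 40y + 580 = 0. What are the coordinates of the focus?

Only x is squared. Complete the square in x: (x + 10)² = 40(y - 12).
Vertex (-10, 12); 4p = 40 so p = 10. Opens up.
Focus is p units from the vertex along the axis: (h, k + p).

(-10, 22)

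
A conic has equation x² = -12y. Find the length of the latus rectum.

Vertex (0, 0); 4p = -12 so p = -3. Opens down.
Latus rectum length = |4p| = 12.

12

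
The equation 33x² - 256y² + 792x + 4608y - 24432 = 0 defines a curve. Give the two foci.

(-29, 9) and (5, 9)

Group: 33(x² + 24x) -256(y² - 18y) = 24432
Completing the square gives 33(x + 12)² -256(y - 9)² = 24432 + 4752 - 20736 = 8448.
Divide by 8448: (x + 12)²/256 - (y - 9)²/33 = 1
Hyperbola, center (-12, 9), transverse axis horizontal; a² = 256, b² = 33.
c² = a² + b² = 256 + 33 = 289, so c = 17.
Foci lie on the horizontal axis through the center: (h ± c, k).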